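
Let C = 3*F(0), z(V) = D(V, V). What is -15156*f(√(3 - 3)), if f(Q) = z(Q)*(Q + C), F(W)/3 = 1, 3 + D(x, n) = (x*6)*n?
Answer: 409212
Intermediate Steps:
D(x, n) = -3 + 6*n*x (D(x, n) = -3 + (x*6)*n = -3 + (6*x)*n = -3 + 6*n*x)
z(V) = -3 + 6*V² (z(V) = -3 + 6*V*V = -3 + 6*V²)
F(W) = 3 (F(W) = 3*1 = 3)
C = 9 (C = 3*3 = 9)
f(Q) = (-3 + 6*Q²)*(9 + Q) (f(Q) = (-3 + 6*Q²)*(Q + 9) = (-3 + 6*Q²)*(9 + Q))
-15156*f(√(3 - 3)) = -45468*(-1 + 2*(√(3 - 3))²)*(9 + √(3 - 3)) = -45468*(-1 + 2*(√0)²)*(9 + √0) = -45468*(-1 + 2*0²)*(9 + 0) = -45468*(-1 + 2*0)*9 = -45468*(-1 + 0)*9 = -45468*(-1)*9 = -15156*(-27) = 409212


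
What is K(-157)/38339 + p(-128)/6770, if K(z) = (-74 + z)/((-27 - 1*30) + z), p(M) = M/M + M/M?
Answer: 1283783/3967484030 ≈ 0.00032358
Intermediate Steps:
p(M) = 2 (p(M) = 1 + 1 = 2)
K(z) = (-74 + z)/(-57 + z) (K(z) = (-74 + z)/((-27 - 30) + z) = (-74 + z)/(-57 + z))
K(-157)/38339 + p(-128)/6770 = ((-74 - 157)/(-57 - 157))/38339 + 2/6770 = (-231/(-214))*(1/38339) + 2*(1/6770) = -1/214*(-231)*(1/38339) + 1/3385 = (231/214)*(1/38339) + 1/3385 = 33/1172078 + 1/3385 = 1283783/3967484030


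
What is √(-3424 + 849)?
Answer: 5*I*√103 ≈ 50.744*I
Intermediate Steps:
√(-3424 + 849) = √(-2575) = 5*I*√103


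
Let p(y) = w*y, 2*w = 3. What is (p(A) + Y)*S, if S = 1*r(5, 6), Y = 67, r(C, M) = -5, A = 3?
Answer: -715/2 ≈ -357.50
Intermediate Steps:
w = 3/2 (w = (1/2)*3 = 3/2 ≈ 1.5000)
p(y) = 3*y/2
S = -5 (S = 1*(-5) = -5)
(p(A) + Y)*S = ((3/2)*3 + 67)*(-5) = (9/2 + 67)*(-5) = (143/2)*(-5) = -715/2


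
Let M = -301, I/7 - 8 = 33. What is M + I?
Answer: -14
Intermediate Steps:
I = 287 (I = 56 + 7*33 = 56 + 231 = 287)
M + I = -301 + 287 = -14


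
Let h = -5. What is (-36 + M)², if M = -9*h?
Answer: 81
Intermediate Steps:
M = 45 (M = -9*(-5) = 45)
(-36 + M)² = (-36 + 45)² = 9² = 81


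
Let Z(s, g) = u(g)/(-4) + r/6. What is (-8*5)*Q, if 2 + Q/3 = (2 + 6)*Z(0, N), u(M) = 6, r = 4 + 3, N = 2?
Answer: 560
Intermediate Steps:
r = 7
Z(s, g) = -⅓ (Z(s, g) = 6/(-4) + 7/6 = 6*(-¼) + 7*(⅙) = -3/2 + 7/6 = -⅓)
Q = -14 (Q = -6 + 3*((2 + 6)*(-⅓)) = -6 + 3*(8*(-⅓)) = -6 + 3*(-8/3) = -6 - 8 = -14)
(-8*5)*Q = -8*5*(-14) = -40*(-14) = 560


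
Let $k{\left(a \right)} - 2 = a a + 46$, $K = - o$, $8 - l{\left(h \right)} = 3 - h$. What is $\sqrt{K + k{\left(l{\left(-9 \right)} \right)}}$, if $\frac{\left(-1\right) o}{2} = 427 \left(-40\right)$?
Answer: $4 i \sqrt{2131} \approx 184.65 i$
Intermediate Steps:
$o = 34160$ ($o = - 2 \cdot 427 \left(-40\right) = \left(-2\right) \left(-17080\right) = 34160$)
$l{\left(h \right)} = 5 + h$ ($l{\left(h \right)} = 8 - \left(3 - h\right) = 8 + \left(-3 + h\right) = 5 + h$)
$K = -34160$ ($K = \left(-1\right) 34160 = -34160$)
$k{\left(a \right)} = 48 + a^{2}$ ($k{\left(a \right)} = 2 + \left(a a + 46\right) = 2 + \left(a^{2} + 46\right) = 2 + \left(46 + a^{2}\right) = 48 + a^{2}$)
$\sqrt{K + k{\left(l{\left(-9 \right)} \right)}} = \sqrt{-34160 + \left(48 + \left(5 - 9\right)^{2}\right)} = \sqrt{-34160 + \left(48 + \left(-4\right)^{2}\right)} = \sqrt{-34160 + \left(48 + 16\right)} = \sqrt{-34160 + 64} = \sqrt{-34096} = 4 i \sqrt{2131}$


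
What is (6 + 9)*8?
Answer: 120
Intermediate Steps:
(6 + 9)*8 = 15*8 = 120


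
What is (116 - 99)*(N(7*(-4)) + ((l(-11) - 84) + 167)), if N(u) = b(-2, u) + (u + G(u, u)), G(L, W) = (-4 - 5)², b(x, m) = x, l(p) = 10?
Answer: 2448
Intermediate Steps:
G(L, W) = 81 (G(L, W) = (-9)² = 81)
N(u) = 79 + u (N(u) = -2 + (u + 81) = -2 + (81 + u) = 79 + u)
(116 - 99)*(N(7*(-4)) + ((l(-11) - 84) + 167)) = (116 - 99)*((79 + 7*(-4)) + ((10 - 84) + 167)) = 17*((79 - 28) + (-74 + 167)) = 17*(51 + 93) = 17*144 = 2448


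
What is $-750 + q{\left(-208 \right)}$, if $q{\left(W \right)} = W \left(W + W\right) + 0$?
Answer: $85778$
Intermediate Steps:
$q{\left(W \right)} = 2 W^{2}$ ($q{\left(W \right)} = W 2 W + 0 = 2 W^{2} + 0 = 2 W^{2}$)
$-750 + q{\left(-208 \right)} = -750 + 2 \left(-208\right)^{2} = -750 + 2 \cdot 43264 = -750 + 86528 = 85778$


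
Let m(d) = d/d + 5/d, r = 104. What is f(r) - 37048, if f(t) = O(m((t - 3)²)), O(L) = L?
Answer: -377916442/10201 ≈ -37047.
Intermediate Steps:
m(d) = 1 + 5/d
f(t) = (5 + (-3 + t)²)/(-3 + t)² (f(t) = (5 + (t - 3)²)/((t - 3)²) = (5 + (-3 + t)²)/((-3 + t)²) = (5 + (-3 + t)²)/(-3 + t)²)
f(r) - 37048 = (1 + 5/(-3 + 104)²) - 37048 = (1 + 5/101²) - 37048 = (1 + 5*(1/10201)) - 37048 = (1 + 5/10201) - 37048 = 10206/10201 - 37048 = -377916442/10201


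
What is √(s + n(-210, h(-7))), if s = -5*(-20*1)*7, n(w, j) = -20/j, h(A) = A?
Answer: 2*√8610/7 ≈ 26.511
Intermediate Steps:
s = 700 (s = -(-100)*7 = -5*(-140) = 700)
√(s + n(-210, h(-7))) = √(700 - 20/(-7)) = √(700 - 20*(-⅐)) = √(700 + 20/7) = √(4920/7) = 2*√8610/7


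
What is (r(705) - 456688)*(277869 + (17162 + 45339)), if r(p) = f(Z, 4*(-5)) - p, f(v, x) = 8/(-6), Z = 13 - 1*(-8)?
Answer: -467049927710/3 ≈ -1.5568e+11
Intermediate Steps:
Z = 21 (Z = 13 + 8 = 21)
f(v, x) = -4/3 (f(v, x) = 8*(-⅙) = -4/3)
r(p) = -4/3 - p
(r(705) - 456688)*(277869 + (17162 + 45339)) = ((-4/3 - 1*705) - 456688)*(277869 + (17162 + 45339)) = ((-4/3 - 705) - 456688)*(277869 + 62501) = (-2119/3 - 456688)*340370 = -1372183/3*340370 = -467049927710/3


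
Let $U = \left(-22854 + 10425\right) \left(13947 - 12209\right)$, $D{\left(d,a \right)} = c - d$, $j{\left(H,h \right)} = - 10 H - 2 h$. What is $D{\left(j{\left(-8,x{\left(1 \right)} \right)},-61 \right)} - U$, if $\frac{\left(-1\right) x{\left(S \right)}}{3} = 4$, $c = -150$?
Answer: $21601348$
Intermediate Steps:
$x{\left(S \right)} = -12$ ($x{\left(S \right)} = \left(-3\right) 4 = -12$)
$D{\left(d,a \right)} = -150 - d$
$U = -21601602$ ($U = \left(-12429\right) 1738 = -21601602$)
$D{\left(j{\left(-8,x{\left(1 \right)} \right)},-61 \right)} - U = \left(-150 - \left(\left(-10\right) \left(-8\right) - -24\right)\right) - -21601602 = \left(-150 - \left(80 + 24\right)\right) + 21601602 = \left(-150 - 104\right) + 21601602 = -254 + 21601602 = 21601348$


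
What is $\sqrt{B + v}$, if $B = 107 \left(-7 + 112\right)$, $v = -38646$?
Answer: $i \sqrt{27411} \approx 165.56 i$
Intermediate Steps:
$B = 11235$ ($B = 107 \cdot 105 = 11235$)
$\sqrt{B + v} = \sqrt{11235 - 38646} = \sqrt{-27411} = i \sqrt{27411}$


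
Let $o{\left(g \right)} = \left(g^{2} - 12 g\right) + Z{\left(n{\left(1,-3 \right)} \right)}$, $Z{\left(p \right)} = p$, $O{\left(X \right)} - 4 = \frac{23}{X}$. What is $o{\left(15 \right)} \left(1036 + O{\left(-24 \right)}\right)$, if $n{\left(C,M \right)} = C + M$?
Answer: $\frac{1072291}{24} \approx 44679.0$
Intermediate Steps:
$O{\left(X \right)} = 4 + \frac{23}{X}$
$o{\left(g \right)} = -2 + g^{2} - 12 g$ ($o{\left(g \right)} = \left(g^{2} - 12 g\right) + \left(1 - 3\right) = \left(g^{2} - 12 g\right) - 2 = -2 + g^{2} - 12 g$)
$o{\left(15 \right)} \left(1036 + O{\left(-24 \right)}\right) = \left(-2 + 15^{2} - 180\right) \left(1036 + \left(4 + \frac{23}{-24}\right)\right) = \left(-2 + 225 - 180\right) \left(1036 + \left(4 + 23 \left(- \frac{1}{24}\right)\right)\right) = 43 \left(1036 + \left(4 - \frac{23}{24}\right)\right) = 43 \left(1036 + \frac{73}{24}\right) = 43 \cdot \frac{24937}{24} = \frac{1072291}{24}$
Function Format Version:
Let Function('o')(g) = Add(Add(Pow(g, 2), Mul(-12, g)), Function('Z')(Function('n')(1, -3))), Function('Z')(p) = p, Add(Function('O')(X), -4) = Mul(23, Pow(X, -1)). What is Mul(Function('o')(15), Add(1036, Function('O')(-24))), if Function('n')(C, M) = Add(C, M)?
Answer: Rational(1072291, 24) ≈ 44679.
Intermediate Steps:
Function('O')(X) = Add(4, Mul(23, Pow(X, -1)))
Function('o')(g) = Add(-2, Pow(g, 2), Mul(-12, g)) (Function('o')(g) = Add(Add(Pow(g, 2), Mul(-12, g)), Add(1, -3)) = Add(Add(Pow(g, 2), Mul(-12, g)), -2) = Add(-2, Pow(g, 2), Mul(-12, g)))
Mul(Function('o')(15), Add(1036, Function('O')(-24))) = Mul(Add(-2, Pow(15, 2), Mul(-12, 15)), Add(1036, Add(4, Mul(23, Pow(-24, -1))))) = Mul(Add(-2, 225, -180), Add(1036, Add(4, Mul(23, Rational(-1, 24))))) = Mul(43, Add(1036, Add(4, Rational(-23, 24)))) = Mul(43, Add(1036, Rational(73, 24))) = Mul(43, Rational(24937, 24)) = Rational(1072291, 24)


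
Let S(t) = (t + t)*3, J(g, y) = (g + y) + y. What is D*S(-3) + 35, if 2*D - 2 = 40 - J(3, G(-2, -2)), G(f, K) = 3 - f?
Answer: -226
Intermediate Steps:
J(g, y) = g + 2*y
S(t) = 6*t (S(t) = (2*t)*3 = 6*t)
D = 29/2 (D = 1 + (40 - (3 + 2*(3 - 1*(-2))))/2 = 1 + (40 - (3 + 2*(3 + 2)))/2 = 1 + (40 - (3 + 2*5))/2 = 1 + (40 - (3 + 10))/2 = 1 + (40 - 1*13)/2 = 1 + (40 - 13)/2 = 1 + (½)*27 = 1 + 27/2 = 29/2 ≈ 14.500)
D*S(-3) + 35 = 29*(6*(-3))/2 + 35 = (29/2)*(-18) + 35 = -261 + 35 = -226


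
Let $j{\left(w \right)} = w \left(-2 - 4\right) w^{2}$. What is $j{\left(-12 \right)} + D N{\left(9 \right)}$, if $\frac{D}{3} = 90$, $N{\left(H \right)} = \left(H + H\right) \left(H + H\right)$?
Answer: $97848$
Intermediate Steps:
$j{\left(w \right)} = - 6 w^{3}$ ($j{\left(w \right)} = w \left(-6\right) w^{2} = - 6 w w^{2} = - 6 w^{3}$)
$N{\left(H \right)} = 4 H^{2}$ ($N{\left(H \right)} = 2 H 2 H = 4 H^{2}$)
$D = 270$ ($D = 3 \cdot 90 = 270$)
$j{\left(-12 \right)} + D N{\left(9 \right)} = - 6 \left(-12\right)^{3} + 270 \cdot 4 \cdot 9^{2} = \left(-6\right) \left(-1728\right) + 270 \cdot 4 \cdot 81 = 10368 + 270 \cdot 324 = 10368 + 87480 = 97848$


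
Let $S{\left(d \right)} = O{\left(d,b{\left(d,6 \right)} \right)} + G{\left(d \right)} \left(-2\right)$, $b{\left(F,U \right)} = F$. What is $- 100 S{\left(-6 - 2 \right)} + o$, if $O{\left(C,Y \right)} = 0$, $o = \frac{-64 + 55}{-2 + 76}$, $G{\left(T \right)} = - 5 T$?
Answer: $\frac{591991}{74} \approx 7999.9$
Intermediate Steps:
$o = - \frac{9}{74} \approx -0.12162$
$S{\left(d \right)} = 10 d$ ($S{\left(d \right)} = 0 + - 5 d \left(-2\right) = 0 + 10 d = 10 d$)
$- 100 S{\left(-6 - 2 \right)} + o = - 100 \cdot 10 \left(-6 - 2\right) - \frac{9}{74} = - 100 \cdot 10 \left(-8\right) - \frac{9}{74} = \left(-100\right) \left(-80\right) - \frac{9}{74} = 8000 - \frac{9}{74} = \frac{591991}{74}$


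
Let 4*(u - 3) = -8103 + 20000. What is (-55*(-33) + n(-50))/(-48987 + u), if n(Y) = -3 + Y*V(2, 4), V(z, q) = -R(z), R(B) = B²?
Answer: -8048/184039 ≈ -0.043730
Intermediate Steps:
u = 11909/4 (u = 3 + (-8103 + 20000)/4 = 3 + (¼)*11897 = 3 + 11897/4 = 11909/4 ≈ 2977.3)
V(z, q) = -z²
n(Y) = -3 - 4*Y (n(Y) = -3 + Y*(-1*2²) = -3 + Y*(-1*4) = -3 + Y*(-4) = -3 - 4*Y)
(-55*(-33) + n(-50))/(-48987 + u) = (-55*(-33) + (-3 - 4*(-50)))/(-48987 + 11909/4) = (1815 + (-3 + 200))/(-184039/4) = (1815 + 197)*(-4/184039) = 2012*(-4/184039) = -8048/184039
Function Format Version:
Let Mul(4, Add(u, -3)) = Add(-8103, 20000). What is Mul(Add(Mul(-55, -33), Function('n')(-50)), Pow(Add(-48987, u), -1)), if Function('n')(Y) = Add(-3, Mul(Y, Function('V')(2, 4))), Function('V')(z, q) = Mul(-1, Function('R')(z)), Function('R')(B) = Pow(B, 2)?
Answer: Rational(-8048, 184039) ≈ -0.043730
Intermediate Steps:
u = Rational(11909, 4) (u = Add(3, Mul(Rational(1, 4), Add(-8103, 20000))) = Add(3, Mul(Rational(1, 4), 11897)) = Add(3, Rational(11897, 4)) = Rational(11909, 4) ≈ 2977.3)
Function('V')(z, q) = Mul(-1, Pow(z, 2))
Function('n')(Y) = Add(-3, Mul(-4, Y)) (Function('n')(Y) = Add(-3, Mul(Y, Mul(-1, Pow(2, 2)))) = Add(-3, Mul(Y, Mul(-1, 4))) = Add(-3, Mul(Y, -4)) = Add(-3, Mul(-4, Y)))
Mul(Add(Mul(-55, -33), Function('n')(-50)), Pow(Add(-48987, u), -1)) = Mul(Add(Mul(-55, -33), Add(-3, Mul(-4, -50))), Pow(Add(-48987, Rational(11909, 4)), -1)) = Mul(Add(1815, Add(-3, 200)), Pow(Rational(-184039, 4), -1)) = Mul(Add(1815, 197), Rational(-4, 184039)) = Mul(2012, Rational(-4, 184039)) = Rational(-8048, 184039)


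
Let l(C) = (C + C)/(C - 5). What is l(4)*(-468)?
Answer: 3744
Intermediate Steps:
l(C) = 2*C/(-5 + C) (l(C) = (2*C)/(-5 + C) = 2*C/(-5 + C))
l(4)*(-468) = (2*4/(-5 + 4))*(-468) = (2*4/(-1))*(-468) = (2*4*(-1))*(-468) = -8*(-468) = 3744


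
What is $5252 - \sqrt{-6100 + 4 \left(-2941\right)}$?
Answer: $5252 - 2 i \sqrt{4466} \approx 5252.0 - 133.66 i$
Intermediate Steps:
$5252 - \sqrt{-6100 + 4 \left(-2941\right)} = 5252 - \sqrt{-6100 - 11764} = 5252 - \sqrt{-17864} = 5252 - 2 i \sqrt{4466}$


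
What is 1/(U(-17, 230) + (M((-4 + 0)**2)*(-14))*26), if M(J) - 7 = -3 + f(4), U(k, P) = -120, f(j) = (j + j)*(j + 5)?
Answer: -1/27784 ≈ -3.5992e-5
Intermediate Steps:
f(j) = 2*j*(5 + j) (f(j) = (2*j)*(5 + j) = 2*j*(5 + j))
M(J) = 76 (M(J) = 7 + (-3 + 2*4*(5 + 4)) = 7 + (-3 + 2*4*9) = 7 + (-3 + 72) = 7 + 69 = 76)
1/(U(-17, 230) + (M((-4 + 0)**2)*(-14))*26) = 1/(-120 + (76*(-14))*26) = 1/(-120 - 1064*26) = 1/(-120 - 27664) = 1/(-27784) = -1/27784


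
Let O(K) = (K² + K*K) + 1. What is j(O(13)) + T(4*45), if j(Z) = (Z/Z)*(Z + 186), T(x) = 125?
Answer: 650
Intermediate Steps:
O(K) = 1 + 2*K² (O(K) = (K² + K²) + 1 = 2*K² + 1 = 1 + 2*K²)
j(Z) = 186 + Z (j(Z) = 1*(186 + Z) = 186 + Z)
j(O(13)) + T(4*45) = (186 + (1 + 2*13²)) + 125 = (186 + (1 + 2*169)) + 125 = (186 + (1 + 338)) + 125 = (186 + 339) + 125 = 525 + 125 = 650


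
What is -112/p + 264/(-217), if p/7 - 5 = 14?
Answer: -8488/4123 ≈ -2.0587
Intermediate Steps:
p = 133 (p = 35 + 7*14 = 35 + 98 = 133)
-112/p + 264/(-217) = -112/133 + 264/(-217) = -112*1/133 + 264*(-1/217) = -16/19 - 264/217 = -8488/4123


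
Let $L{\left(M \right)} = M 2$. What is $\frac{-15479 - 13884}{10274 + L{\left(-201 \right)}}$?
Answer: $- \frac{29363}{9872} \approx -2.9744$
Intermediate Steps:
$L{\left(M \right)} = 2 M$
$\frac{-15479 - 13884}{10274 + L{\left(-201 \right)}} = \frac{-15479 - 13884}{10274 + 2 \left(-201\right)} = - \frac{29363}{10274 - 402} = - \frac{29363}{9872}$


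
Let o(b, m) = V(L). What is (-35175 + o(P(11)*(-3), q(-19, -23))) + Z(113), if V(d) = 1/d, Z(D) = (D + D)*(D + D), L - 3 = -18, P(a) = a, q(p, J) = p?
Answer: 238514/15 ≈ 15901.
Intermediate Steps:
L = -15 (L = 3 - 18 = -15)
Z(D) = 4*D² (Z(D) = (2*D)*(2*D) = 4*D²)
o(b, m) = -1/15 (o(b, m) = 1/(-15) = -1/15)
(-35175 + o(P(11)*(-3), q(-19, -23))) + Z(113) = (-35175 - 1/15) + 4*113² = -527626/15 + 4*12769 = -527626/15 + 51076 = 238514/15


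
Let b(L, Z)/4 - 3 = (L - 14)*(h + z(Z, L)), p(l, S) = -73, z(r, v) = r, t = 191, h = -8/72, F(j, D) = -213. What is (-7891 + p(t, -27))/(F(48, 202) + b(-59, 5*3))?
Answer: 71676/40937 ≈ 1.7509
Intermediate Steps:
h = -⅑ (h = -8*1/72 = -⅑ ≈ -0.11111)
b(L, Z) = 12 + 4*(-14 + L)*(-⅑ + Z) (b(L, Z) = 12 + 4*((L - 14)*(-⅑ + Z)) = 12 + 4*((-14 + L)*(-⅑ + Z)) = 12 + 4*(-14 + L)*(-⅑ + Z))
(-7891 + p(t, -27))/(F(48, 202) + b(-59, 5*3)) = (-7891 - 73)/(-213 + (164/9 - 280*3 - 4/9*(-59) + 4*(-59)*(5*3))) = -7964/(-213 + (164/9 - 56*15 + 236/9 + 4*(-59)*15)) = -7964/(-213 + (164/9 - 840 + 236/9 - 3540)) = -7964/(-213 - 39020/9) = -7964/(-40937/9) = -7964*(-9/40937) = 71676/40937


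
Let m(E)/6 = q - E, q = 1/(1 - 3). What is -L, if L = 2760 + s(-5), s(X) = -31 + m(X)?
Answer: -2756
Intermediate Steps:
q = -½ (q = 1/(-2) = -½ ≈ -0.50000)
m(E) = -3 - 6*E (m(E) = 6*(-½ - E) = -3 - 6*E)
s(X) = -34 - 6*X (s(X) = -31 + (-3 - 6*X) = -34 - 6*X)
L = 2756 (L = 2760 + (-34 - 6*(-5)) = 2760 + (-34 + 30) = 2760 - 4 = 2756)
-L = -1*2756 = -2756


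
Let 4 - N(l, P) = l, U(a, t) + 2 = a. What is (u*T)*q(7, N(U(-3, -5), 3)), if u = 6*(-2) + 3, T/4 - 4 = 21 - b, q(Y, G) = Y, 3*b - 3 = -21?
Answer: -7812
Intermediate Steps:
b = -6 (b = 1 + (1/3)*(-21) = 1 - 7 = -6)
U(a, t) = -2 + a
N(l, P) = 4 - l
T = 124 (T = 16 + 4*(21 - 1*(-6)) = 16 + 4*(21 + 6) = 16 + 4*27 = 16 + 108 = 124)
u = -9 (u = -12 + 3 = -9)
(u*T)*q(7, N(U(-3, -5), 3)) = -9*124*7 = -1116*7 = -7812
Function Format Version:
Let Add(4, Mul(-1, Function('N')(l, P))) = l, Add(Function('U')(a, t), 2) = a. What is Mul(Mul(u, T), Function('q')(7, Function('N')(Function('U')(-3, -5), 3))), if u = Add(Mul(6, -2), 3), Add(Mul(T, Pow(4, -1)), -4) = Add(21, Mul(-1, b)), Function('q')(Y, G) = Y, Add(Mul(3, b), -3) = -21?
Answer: -7812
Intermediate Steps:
b = -6 (b = Add(1, Mul(Rational(1, 3), -21)) = Add(1, -7) = -6)
Function('U')(a, t) = Add(-2, a)
Function('N')(l, P) = Add(4, Mul(-1, l))
T = 124 (T = Add(16, Mul(4, Add(21, Mul(-1, -6)))) = Add(16, Mul(4, Add(21, 6))) = Add(16, Mul(4, 27)) = Add(16, 108) = 124)
u = -9 (u = Add(-12, 3) = -9)
Mul(Mul(u, T), Function('q')(7, Function('N')(Function('U')(-3, -5), 3))) = Mul(Mul(-9, 124), 7) = Mul(-1116, 7) = -7812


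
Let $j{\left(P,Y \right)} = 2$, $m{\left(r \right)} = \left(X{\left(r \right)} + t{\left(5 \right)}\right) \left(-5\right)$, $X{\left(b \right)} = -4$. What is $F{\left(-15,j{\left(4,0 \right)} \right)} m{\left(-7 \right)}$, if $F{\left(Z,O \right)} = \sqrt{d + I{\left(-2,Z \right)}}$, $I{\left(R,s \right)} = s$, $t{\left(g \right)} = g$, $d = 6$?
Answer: $- 15 i \approx - 15.0 i$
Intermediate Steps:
$m{\left(r \right)} = -5$ ($m{\left(r \right)} = \left(-4 + 5\right) \left(-5\right) = 1 \left(-5\right) = -5$)
$F{\left(Z,O \right)} = \sqrt{6 + Z}$
$F{\left(-15,j{\left(4,0 \right)} \right)} m{\left(-7 \right)} = \sqrt{6 - 15} \left(-5\right) = \sqrt{-9} \left(-5\right) = 3 i \left(-5\right) = - 15 i$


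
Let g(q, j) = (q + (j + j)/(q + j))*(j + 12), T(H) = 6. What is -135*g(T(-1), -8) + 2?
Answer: -7558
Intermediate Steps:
g(q, j) = (12 + j)*(q + 2*j/(j + q)) (g(q, j) = (q + (2*j)/(j + q))*(12 + j) = (q + 2*j/(j + q))*(12 + j) = (12 + j)*(q + 2*j/(j + q)))
-135*g(T(-1), -8) + 2 = -135*(2*(-8)**2 + 12*6**2 + 24*(-8) - 8*6**2 + 6*(-8)**2 + 12*(-8)*6)/(-8 + 6) + 2 = -135*(2*64 + 12*36 - 192 - 8*36 + 6*64 - 576)/(-2) + 2 = -(-135)*(128 + 432 - 192 - 288 + 384 - 576)/2 + 2 = -(-135)*(-112)/2 + 2 = -135*56 + 2 = -7560 + 2 = -7558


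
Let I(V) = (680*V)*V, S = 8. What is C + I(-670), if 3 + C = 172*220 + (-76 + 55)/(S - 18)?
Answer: 3052898391/10 ≈ 3.0529e+8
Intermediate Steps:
C = 378391/10 (C = -3 + (172*220 + (-76 + 55)/(8 - 18)) = -3 + (37840 - 21/(-10)) = -3 + (37840 - 21*(-⅒)) = -3 + (37840 + 21/10) = -3 + 378421/10 = 378391/10 ≈ 37839.)
I(V) = 680*V²
C + I(-670) = 378391/10 + 680*(-670)² = 378391/10 + 680*448900 = 378391/10 + 305252000 = 3052898391/10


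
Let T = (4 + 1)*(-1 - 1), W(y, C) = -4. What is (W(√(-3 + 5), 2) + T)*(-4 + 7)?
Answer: -42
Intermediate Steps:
T = -10 (T = 5*(-2) = -10)
(W(√(-3 + 5), 2) + T)*(-4 + 7) = (-4 - 10)*(-4 + 7) = -14*3 = -42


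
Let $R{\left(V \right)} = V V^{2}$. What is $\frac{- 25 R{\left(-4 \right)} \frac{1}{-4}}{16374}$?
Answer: $- \frac{200}{8187} \approx -0.024429$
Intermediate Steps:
$R{\left(V \right)} = V^{3}$
$\frac{- 25 R{\left(-4 \right)} \frac{1}{-4}}{16374} = \frac{- 25 \left(-4\right)^{3} \frac{1}{-4}}{16374} = \left(-25\right) \left(-64\right) \left(- \frac{1}{4}\right) \frac{1}{16374} = 1600 \left(- \frac{1}{4}\right) \frac{1}{16374} = \left(-400\right) \frac{1}{16374} = - \frac{200}{8187}$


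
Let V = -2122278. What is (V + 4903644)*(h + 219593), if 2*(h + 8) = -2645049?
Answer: -3067678425357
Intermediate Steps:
h = -2645065/2 (h = -8 + (½)*(-2645049) = -8 - 2645049/2 = -2645065/2 ≈ -1.3225e+6)
(V + 4903644)*(h + 219593) = (-2122278 + 4903644)*(-2645065/2 + 219593) = 2781366*(-2205879/2) = -3067678425357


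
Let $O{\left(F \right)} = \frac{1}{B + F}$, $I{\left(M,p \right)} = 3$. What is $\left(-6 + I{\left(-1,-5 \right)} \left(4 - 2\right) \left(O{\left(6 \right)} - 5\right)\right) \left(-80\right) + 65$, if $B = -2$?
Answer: $2825$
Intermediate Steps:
$O{\left(F \right)} = \frac{1}{-2 + F}$
$\left(-6 + I{\left(-1,-5 \right)} \left(4 - 2\right) \left(O{\left(6 \right)} - 5\right)\right) \left(-80\right) + 65 = \left(-6 + 3 \left(4 - 2\right) \left(\frac{1}{-2 + 6} - 5\right)\right) \left(-80\right) + 65 = \left(-6 + 3 \cdot 2 \left(\frac{1}{4} - 5\right)\right) \left(-80\right) + 65 = \left(-6 + 3 \cdot 2 \left(- \frac{19}{4}\right)\right) \left(-80\right) + 65 = \left(-6 + 3 \left(- \frac{19}{2}\right)\right) \left(-80\right) + 65 = \left(-6 - \frac{57}{2}\right) \left(-80\right) + 65 = \left(- \frac{69}{2}\right) \left(-80\right) + 65 = 2760 + 65 = 2825$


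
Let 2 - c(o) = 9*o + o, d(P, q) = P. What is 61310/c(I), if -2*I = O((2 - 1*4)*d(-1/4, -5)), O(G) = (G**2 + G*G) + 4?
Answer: 122620/49 ≈ 2502.4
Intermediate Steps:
O(G) = 4 + 2*G**2 (O(G) = (G**2 + G**2) + 4 = 2*G**2 + 4 = 4 + 2*G**2)
I = -9/4 (I = -(4 + 2*((2 - 1*4)*(-1/4))**2)/2 = -(4 + 2*((2 - 4)*(-1*1/4))**2)/2 = -(4 + 2*(-2*(-1/4))**2)/2 = -(4 + 2*(1/2)**2)/2 = -(4 + 2*(1/4))/2 = -(4 + 1/2)/2 = -1/2*9/2 = -9/4 ≈ -2.2500)
c(o) = 2 - 10*o (c(o) = 2 - (9*o + o) = 2 - 10*o)
61310/c(I) = 61310/(2 - 10*(-9/4)) = 61310/(2 + 45/2) = 61310/(49/2) = 61310*(2/49) = 122620/49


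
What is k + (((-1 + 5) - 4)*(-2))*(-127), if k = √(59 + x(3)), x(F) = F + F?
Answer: √65 ≈ 8.0623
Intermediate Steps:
x(F) = 2*F
k = √65 (k = √(59 + 2*3) = √(59 + 6) = √65 ≈ 8.0623)
k + (((-1 + 5) - 4)*(-2))*(-127) = √65 + (((-1 + 5) - 4)*(-2))*(-127) = √65 + ((4 - 4)*(-2))*(-127) = √65 + (0*(-2))*(-127) = √65 + 0*(-127) = √65 + 0 = √65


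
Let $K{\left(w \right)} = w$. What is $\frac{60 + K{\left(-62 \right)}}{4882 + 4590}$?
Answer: $- \frac{1}{4736} \approx -0.00021115$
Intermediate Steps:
$\frac{60 + K{\left(-62 \right)}}{4882 + 4590} = \frac{60 - 62}{4882 + 4590} = - \frac{2}{9472} = \left(-2\right) \frac{1}{9472} = - \frac{1}{4736}$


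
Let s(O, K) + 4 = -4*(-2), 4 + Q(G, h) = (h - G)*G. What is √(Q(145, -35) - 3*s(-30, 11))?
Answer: 2*I*√6529 ≈ 161.6*I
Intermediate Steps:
Q(G, h) = -4 + G*(h - G) (Q(G, h) = -4 + (h - G)*G = -4 + G*(h - G))
s(O, K) = 4 (s(O, K) = -4 - 4*(-2) = -4 + 8 = 4)
√(Q(145, -35) - 3*s(-30, 11)) = √((-4 - 1*145² + 145*(-35)) - 3*4) = √((-4 - 1*21025 - 5075) - 12) = √((-4 - 21025 - 5075) - 12) = √(-26104 - 12) = √(-26116) = 2*I*√6529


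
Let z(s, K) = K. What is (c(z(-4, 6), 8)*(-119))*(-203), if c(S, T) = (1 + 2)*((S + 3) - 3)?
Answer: 434826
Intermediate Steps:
c(S, T) = 3*S (c(S, T) = 3*((3 + S) - 3) = 3*S)
(c(z(-4, 6), 8)*(-119))*(-203) = ((3*6)*(-119))*(-203) = (18*(-119))*(-203) = -2142*(-203) = 434826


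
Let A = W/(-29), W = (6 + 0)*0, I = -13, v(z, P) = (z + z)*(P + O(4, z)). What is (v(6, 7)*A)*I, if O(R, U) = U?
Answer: 0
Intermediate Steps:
v(z, P) = 2*z*(P + z) (v(z, P) = (z + z)*(P + z) = (2*z)*(P + z) = 2*z*(P + z))
W = 0 (W = 6*0 = 0)
A = 0 (A = 0/(-29) = 0*(-1/29) = 0)
(v(6, 7)*A)*I = ((2*6*(7 + 6))*0)*(-13) = ((2*6*13)*0)*(-13) = (156*0)*(-13) = 0*(-13) = 0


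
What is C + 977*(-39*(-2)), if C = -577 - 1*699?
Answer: 74930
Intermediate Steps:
C = -1276 (C = -577 - 699 = -1276)
C + 977*(-39*(-2)) = -1276 + 977*(-39*(-2)) = -1276 + 977*78 = -1276 + 76206 = 74930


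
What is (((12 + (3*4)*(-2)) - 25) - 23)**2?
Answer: 3600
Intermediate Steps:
(((12 + (3*4)*(-2)) - 25) - 23)**2 = (((12 + 12*(-2)) - 25) - 23)**2 = (((12 - 24) - 25) - 23)**2 = ((-12 - 25) - 23)**2 = (-37 - 23)**2 = (-60)**2 = 3600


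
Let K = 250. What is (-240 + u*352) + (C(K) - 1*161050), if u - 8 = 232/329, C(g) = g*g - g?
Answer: -31576032/329 ≈ -95976.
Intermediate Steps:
C(g) = g**2 - g
u = 2864/329 (u = 8 + 232/329 = 2864/329 ≈ 8.7052)
(-240 + u*352) + (C(K) - 1*161050) = (-240 + (2864/329)*352) + (250*(-1 + 250) - 1*161050) = (-240 + 1008128/329) + (250*249 - 161050) = 929168/329 + (62250 - 161050) = 929168/329 - 98800 = -31576032/329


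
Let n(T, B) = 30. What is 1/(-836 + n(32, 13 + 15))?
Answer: -1/806 ≈ -0.0012407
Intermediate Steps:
1/(-836 + n(32, 13 + 15)) = 1/(-836 + 30) = 1/(-806) = -1/806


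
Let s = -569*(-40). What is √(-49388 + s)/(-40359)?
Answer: -2*I*√6657/40359 ≈ -0.0040432*I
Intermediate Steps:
s = 22760
√(-49388 + s)/(-40359) = √(-49388 + 22760)/(-40359) = √(-26628)*(-1/40359) = (2*I*√6657)*(-1/40359) = -2*I*√6657/40359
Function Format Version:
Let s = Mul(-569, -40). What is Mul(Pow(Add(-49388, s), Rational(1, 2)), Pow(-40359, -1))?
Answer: Mul(Rational(-2, 40359), I, Pow(6657, Rational(1, 2))) ≈ Mul(-0.0040432, I)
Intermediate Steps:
s = 22760
Mul(Pow(Add(-49388, s), Rational(1, 2)), Pow(-40359, -1)) = Mul(Pow(Add(-49388, 22760), Rational(1, 2)), Pow(-40359, -1)) = Mul(Pow(-26628, Rational(1, 2)), Rational(-1, 40359)) = Mul(Mul(2, I, Pow(6657, Rational(1, 2))), Rational(-1, 40359)) = Mul(Rational(-2, 40359), I, Pow(6657, Rational(1, 2)))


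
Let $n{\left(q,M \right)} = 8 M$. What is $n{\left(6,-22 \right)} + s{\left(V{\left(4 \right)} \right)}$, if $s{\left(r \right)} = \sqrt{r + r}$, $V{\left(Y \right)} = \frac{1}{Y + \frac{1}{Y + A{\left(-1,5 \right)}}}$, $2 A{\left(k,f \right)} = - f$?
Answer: $-176 + \frac{\sqrt{21}}{7} \approx -175.35$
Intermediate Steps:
$A{\left(k,f \right)} = - \frac{f}{2}$ ($A{\left(k,f \right)} = \frac{\left(-1\right) f}{2} = - \frac{f}{2}$)
$V{\left(Y \right)} = \frac{1}{Y + \frac{1}{- \frac{5}{2} + Y}}$ ($V{\left(Y \right)} = \frac{1}{Y + \frac{1}{Y - \frac{5}{2}}} = \frac{1}{Y + \frac{1}{- \frac{5}{2} + Y}}$)
$s{\left(r \right)} = \sqrt{2} \sqrt{r}$ ($s{\left(r \right)} = \sqrt{2 r} = \sqrt{2} \sqrt{r}$)
$n{\left(6,-22 \right)} + s{\left(V{\left(4 \right)} \right)} = 8 \left(-22\right) + \sqrt{2} \sqrt{\frac{-5 + 2 \cdot 4}{2 - 20 + 2 \cdot 4^{2}}} = -176 + \sqrt{2} \sqrt{\frac{-5 + 8}{2 - 20 + 2 \cdot 16}} = -176 + \sqrt{2} \sqrt{\frac{1}{2 - 20 + 32} \cdot 3} = -176 + \sqrt{2} \sqrt{\frac{1}{14} \cdot 3} = -176 + \sqrt{2} \sqrt{\frac{3}{14}} = -176 + \sqrt{2} \frac{\sqrt{42}}{14} = -176 + \frac{\sqrt{21}}{7}$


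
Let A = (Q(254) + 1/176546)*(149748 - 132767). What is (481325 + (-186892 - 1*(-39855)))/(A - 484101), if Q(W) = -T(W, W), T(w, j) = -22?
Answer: -59017209248/19511670393 ≈ -3.0247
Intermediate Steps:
Q(W) = 22 (Q(W) = -1*(-22) = 22)
A = 65954424753/176546 (A = (22 + 1/176546)*(149748 - 132767) = (22 + 1/176546)*16981 = (3884013/176546)*16981 = 65954424753/176546 ≈ 3.7358e+5)
(481325 + (-186892 - 1*(-39855)))/(A - 484101) = (481325 + (-186892 - 1*(-39855)))/(65954424753/176546 - 484101) = (481325 + (-186892 + 39855))/(-19511670393/176546) = (481325 - 147037)*(-176546/19511670393) = 334288*(-176546/19511670393) = -59017209248/19511670393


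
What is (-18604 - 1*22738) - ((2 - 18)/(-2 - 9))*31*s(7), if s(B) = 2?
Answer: -455754/11 ≈ -41432.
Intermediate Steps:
(-18604 - 1*22738) - ((2 - 18)/(-2 - 9))*31*s(7) = (-18604 - 1*22738) - ((2 - 18)/(-2 - 9))*31*2 = (-18604 - 22738) - -16/(-11)*31*2 = -41342 - -16*(-1/11)*31*2 = -41342 - (16/11)*31*2 = -41342 - 496*2/11 = -41342 - 1*992/11 = -41342 - 992/11 = -455754/11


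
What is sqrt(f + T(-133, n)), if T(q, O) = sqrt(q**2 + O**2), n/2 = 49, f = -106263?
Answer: sqrt(-106263 + 7*sqrt(557)) ≈ 325.73*I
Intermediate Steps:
n = 98 (n = 2*49 = 98)
T(q, O) = sqrt(O**2 + q**2)
sqrt(f + T(-133, n)) = sqrt(-106263 + sqrt(98**2 + (-133)**2)) = sqrt(-106263 + sqrt(9604 + 17689)) = sqrt(-106263 + sqrt(27293)) = sqrt(-106263 + 7*sqrt(557))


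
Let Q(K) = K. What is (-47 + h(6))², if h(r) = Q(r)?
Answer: 1681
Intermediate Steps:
h(r) = r
(-47 + h(6))² = (-47 + 6)² = (-41)² = 1681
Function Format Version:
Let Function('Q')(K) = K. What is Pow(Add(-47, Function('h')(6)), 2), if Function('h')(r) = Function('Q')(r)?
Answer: 1681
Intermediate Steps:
Function('h')(r) = r
Pow(Add(-47, Function('h')(6)), 2) = Pow(Add(-47, 6), 2) = Pow(-41, 2) = 1681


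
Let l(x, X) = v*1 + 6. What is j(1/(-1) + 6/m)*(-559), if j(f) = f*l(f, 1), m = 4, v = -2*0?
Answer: -1677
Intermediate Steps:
v = 0
l(x, X) = 6 (l(x, X) = 0*1 + 6 = 0 + 6 = 6)
j(f) = 6*f (j(f) = f*6 = 6*f)
j(1/(-1) + 6/m)*(-559) = (6*(1/(-1) + 6/4))*(-559) = (6*(1*(-1) + 6*(¼)))*(-559) = (6*(-1 + 3/2))*(-559) = (6*(½))*(-559) = 3*(-559) = -1677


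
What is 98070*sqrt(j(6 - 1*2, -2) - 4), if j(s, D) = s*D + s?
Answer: 196140*I*sqrt(2) ≈ 2.7738e+5*I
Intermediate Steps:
j(s, D) = s + D*s (j(s, D) = D*s + s = s + D*s)
98070*sqrt(j(6 - 1*2, -2) - 4) = 98070*sqrt((6 - 1*2)*(1 - 2) - 4) = 98070*sqrt((6 - 2)*(-1) - 4) = 98070*sqrt(4*(-1) - 4) = 98070*sqrt(-4 - 4) = 98070*sqrt(-8) = 98070*(2*I*sqrt(2)) = 196140*I*sqrt(2)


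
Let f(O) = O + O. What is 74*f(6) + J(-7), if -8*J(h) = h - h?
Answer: 888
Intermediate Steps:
f(O) = 2*O
J(h) = 0 (J(h) = -(h - h)/8 = -1/8*0 = 0)
74*f(6) + J(-7) = 74*(2*6) + 0 = 74*12 + 0 = 888 + 0 = 888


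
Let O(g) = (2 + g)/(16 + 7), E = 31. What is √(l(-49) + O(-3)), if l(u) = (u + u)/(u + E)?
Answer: √25714/69 ≈ 2.3240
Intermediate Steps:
O(g) = 2/23 + g/23 (O(g) = (2 + g)/23 = (2 + g)*(1/23) = 2/23 + g/23)
l(u) = 2*u/(31 + u) (l(u) = (u + u)/(u + 31) = (2*u)/(31 + u) = 2*u/(31 + u))
√(l(-49) + O(-3)) = √(2*(-49)/(31 - 49) + (2/23 + (1/23)*(-3))) = √(2*(-49)/(-18) + (2/23 - 3/23)) = √(2*(-49)*(-1/18) - 1/23) = √(49/9 - 1/23) = √(1118/207) = √25714/69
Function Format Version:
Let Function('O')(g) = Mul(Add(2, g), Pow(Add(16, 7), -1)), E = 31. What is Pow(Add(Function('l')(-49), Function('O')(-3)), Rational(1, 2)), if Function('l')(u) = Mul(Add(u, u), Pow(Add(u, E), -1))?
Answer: Mul(Rational(1, 69), Pow(25714, Rational(1, 2))) ≈ 2.3240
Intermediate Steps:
Function('O')(g) = Add(Rational(2, 23), Mul(Rational(1, 23), g)) (Function('O')(g) = Mul(Add(2, g), Pow(23, -1)) = Mul(Add(2, g), Rational(1, 23)) = Add(Rational(2, 23), Mul(Rational(1, 23), g)))
Function('l')(u) = Mul(2, u, Pow(Add(31, u), -1)) (Function('l')(u) = Mul(Add(u, u), Pow(Add(u, 31), -1)) = Mul(Mul(2, u), Pow(Add(31, u), -1)) = Mul(2, u, Pow(Add(31, u), -1)))
Pow(Add(Function('l')(-49), Function('O')(-3)), Rational(1, 2)) = Pow(Add(Mul(2, -49, Pow(Add(31, -49), -1)), Add(Rational(2, 23), Mul(Rational(1, 23), -3))), Rational(1, 2)) = Pow(Add(Mul(2, -49, Pow(-18, -1)), Add(Rational(2, 23), Rational(-3, 23))), Rational(1, 2)) = Pow(Add(Mul(2, -49, Rational(-1, 18)), Rational(-1, 23)), Rational(1, 2)) = Pow(Add(Rational(49, 9), Rational(-1, 23)), Rational(1, 2)) = Pow(Rational(1118, 207), Rational(1, 2)) = Mul(Rational(1, 69), Pow(25714, Rational(1, 2)))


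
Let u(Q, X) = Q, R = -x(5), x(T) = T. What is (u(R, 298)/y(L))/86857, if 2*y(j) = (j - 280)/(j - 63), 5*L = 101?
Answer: -2140/112827243 ≈ -1.8967e-5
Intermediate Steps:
L = 101/5 (L = (⅕)*101 = 101/5 ≈ 20.200)
R = -5 (R = -1*5 = -5)
y(j) = (-280 + j)/(2*(-63 + j)) (y(j) = ((j - 280)/(j - 63))/2 = ((-280 + j)/(-63 + j))/2 = (-280 + j)/(2*(-63 + j)))
(u(R, 298)/y(L))/86857 = -5*2*(-63 + 101/5)/(-280 + 101/5)/86857 = -5/((½)*(-1299/5)/(-214/5))*(1/86857) = -5/((½)*(-5/214)*(-1299/5))*(1/86857) = -5/1299/428*(1/86857) = -5*428/1299*(1/86857) = -2140/1299*1/86857 = -2140/112827243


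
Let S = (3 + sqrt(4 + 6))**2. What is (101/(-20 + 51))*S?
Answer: 1919/31 + 606*sqrt(10)/31 ≈ 123.72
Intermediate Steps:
S = (3 + sqrt(10))**2 ≈ 37.974
(101/(-20 + 51))*S = (101/(-20 + 51))*(3 + sqrt(10))**2 = (101/31)*(3 + sqrt(10))**2 = (101*(1/31))*(3 + sqrt(10))**2 = 101*(3 + sqrt(10))**2/31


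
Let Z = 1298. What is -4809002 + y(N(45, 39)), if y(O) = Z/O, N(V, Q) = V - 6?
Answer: -187549780/39 ≈ -4.8090e+6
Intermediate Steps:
N(V, Q) = -6 + V
y(O) = 1298/O
-4809002 + y(N(45, 39)) = -4809002 + 1298/(-6 + 45) = -4809002 + 1298/39 = -187549780/39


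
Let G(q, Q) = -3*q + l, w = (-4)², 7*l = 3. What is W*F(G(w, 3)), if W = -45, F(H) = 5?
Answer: -225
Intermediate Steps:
l = 3/7 (l = (⅐)*3 = 3/7 ≈ 0.42857)
w = 16
G(q, Q) = 3/7 - 3*q (G(q, Q) = -3*q + 3/7 = 3/7 - 3*q)
W*F(G(w, 3)) = -45*5 = -225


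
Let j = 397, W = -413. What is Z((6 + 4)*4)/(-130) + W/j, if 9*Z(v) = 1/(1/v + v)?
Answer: -77363509/74364849 ≈ -1.0403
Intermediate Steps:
Z(v) = 1/(9*(v + 1/v)) (Z(v) = 1/(9*(1/v + v)) = 1/(9*(v + 1/v)))
Z((6 + 4)*4)/(-130) + W/j = (((6 + 4)*4)/(9*(1 + ((6 + 4)*4)²)))/(-130) - 413/397 = ((10*4)/(9*(1 + (10*4)²)))*(-1/130) - 413*1/397 = ((⅑)*40/(1 + 40²))*(-1/130) - 413/397 = ((⅑)*40/(1 + 1600))*(-1/130) - 413/397 = ((⅑)*40/1601)*(-1/130) - 413/397 = ((⅑)*40*(1/1601))*(-1/130) - 413/397 = (40/14409)*(-1/130) - 413/397 = -4/187317 - 413/397 = -77363509/74364849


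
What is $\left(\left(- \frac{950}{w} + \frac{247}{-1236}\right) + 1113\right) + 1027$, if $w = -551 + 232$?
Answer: $\frac{844863167}{394284} \approx 2142.8$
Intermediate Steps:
$w = -319$
$\left(\left(- \frac{950}{w} + \frac{247}{-1236}\right) + 1113\right) + 1027 = \left(\left(- \frac{950}{-319} + \frac{247}{-1236}\right) + 1113\right) + 1027 = \left(\left(\left(-950\right) \left(- \frac{1}{319}\right) + 247 \left(- \frac{1}{1236}\right)\right) + 1113\right) + 1027 = \left(\left(\frac{950}{319} - \frac{247}{1236}\right) + 1113\right) + 1027 = \left(\frac{1095407}{394284} + 1113\right) + 1027 = \frac{439933499}{394284} + 1027 = \frac{844863167}{394284}$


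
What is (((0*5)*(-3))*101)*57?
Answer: 0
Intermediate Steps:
(((0*5)*(-3))*101)*57 = ((0*(-3))*101)*57 = (0*101)*57 = 0*57 = 0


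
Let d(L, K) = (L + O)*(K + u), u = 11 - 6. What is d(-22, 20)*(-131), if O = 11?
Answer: 36025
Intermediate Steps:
u = 5
d(L, K) = (5 + K)*(11 + L) (d(L, K) = (L + 11)*(K + 5) = (11 + L)*(5 + K) = (5 + K)*(11 + L))
d(-22, 20)*(-131) = (55 + 5*(-22) + 11*20 + 20*(-22))*(-131) = (55 - 110 + 220 - 440)*(-131) = -275*(-131) = 36025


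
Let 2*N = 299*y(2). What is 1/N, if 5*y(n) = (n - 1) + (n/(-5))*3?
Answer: -50/299 ≈ -0.16722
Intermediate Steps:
y(n) = -⅕ + 2*n/25 (y(n) = ((n - 1) + (n/(-5))*3)/5 = ((-1 + n) + (n*(-⅕))*3)/5 = ((-1 + n) - n/5*3)/5 = ((-1 + n) - 3*n/5)/5 = (-1 + 2*n/5)/5 = -⅕ + 2*n/25)
N = -299/50 (N = (299*(-⅕ + (2/25)*2))/2 = (299*(-⅕ + 4/25))/2 = (299*(-1/25))/2 = (½)*(-299/25) = -299/50 ≈ -5.9800)
1/N = 1/(-299/50) = -50/299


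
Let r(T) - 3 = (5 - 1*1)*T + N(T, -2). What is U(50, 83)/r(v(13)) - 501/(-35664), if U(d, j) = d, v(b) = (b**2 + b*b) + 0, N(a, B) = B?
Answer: 820351/16084464 ≈ 0.051003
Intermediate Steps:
v(b) = 2*b**2 (v(b) = (b**2 + b**2) + 0 = 2*b**2 + 0 = 2*b**2)
r(T) = 1 + 4*T (r(T) = 3 + ((5 - 1*1)*T - 2) = 3 + ((5 - 1)*T - 2) = 3 + (4*T - 2) = 3 + (-2 + 4*T) = 1 + 4*T)
U(50, 83)/r(v(13)) - 501/(-35664) = 50/(1 + 4*(2*13**2)) - 501/(-35664) = 50/(1 + 4*(2*169)) - 501*(-1/35664) = 50/(1 + 4*338) + 167/11888 = 50/(1 + 1352) + 167/11888 = 50/1353 + 167/11888 = 820351/16084464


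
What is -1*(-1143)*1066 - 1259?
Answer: 1217179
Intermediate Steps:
-1*(-1143)*1066 - 1259 = 1143*1066 - 1259 = 1218438 - 1259 = 1217179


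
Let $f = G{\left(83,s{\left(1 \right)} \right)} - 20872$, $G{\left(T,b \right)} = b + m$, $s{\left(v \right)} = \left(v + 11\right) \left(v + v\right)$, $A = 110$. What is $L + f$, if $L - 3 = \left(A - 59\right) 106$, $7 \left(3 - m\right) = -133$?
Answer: $-15417$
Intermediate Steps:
$m = 22$ ($m = 3 - -19 = 3 + 19 = 22$)
$L = 5409$ ($L = 3 + \left(110 - 59\right) 106 = 3 + 51 \cdot 106 = 3 + 5406 = 5409$)
$s{\left(v \right)} = 2 v \left(11 + v\right)$ ($s{\left(v \right)} = \left(11 + v\right) 2 v = 2 v \left(11 + v\right)$)
$G{\left(T,b \right)} = 22 + b$ ($G{\left(T,b \right)} = b + 22 = 22 + b$)
$f = -20826$ ($f = \left(22 + 2 \cdot 1 \left(11 + 1\right)\right) - 20872 = \left(22 + 2 \cdot 1 \cdot 12\right) - 20872 = \left(22 + 24\right) - 20872 = 46 - 20872 = -20826$)
$L + f = 5409 - 20826 = -15417$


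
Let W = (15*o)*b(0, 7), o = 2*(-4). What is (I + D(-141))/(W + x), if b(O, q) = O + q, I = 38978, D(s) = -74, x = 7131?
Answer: 12968/2097 ≈ 6.1841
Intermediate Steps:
o = -8
W = -840 (W = (15*(-8))*(0 + 7) = -120*7 = -840)
(I + D(-141))/(W + x) = (38978 - 74)/(-840 + 7131) = 38904/6291 = 38904*(1/6291) = 12968/2097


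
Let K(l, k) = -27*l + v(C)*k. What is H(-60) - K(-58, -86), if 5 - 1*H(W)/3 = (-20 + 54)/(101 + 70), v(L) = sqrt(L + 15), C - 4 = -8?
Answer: -88441/57 + 86*sqrt(11) ≈ -1266.4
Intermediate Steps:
C = -4 (C = 4 - 8 = -4)
v(L) = sqrt(15 + L)
K(l, k) = -27*l + k*sqrt(11) (K(l, k) = -27*l + sqrt(15 - 4)*k = -27*l + sqrt(11)*k = -27*l + k*sqrt(11))
H(W) = 821/57 (H(W) = 15 - 3*(-20 + 54)/(101 + 70) = 15 - 102/171 = 15 - 3*34/171 = 15 - 34/57 = 821/57)
H(-60) - K(-58, -86) = 821/57 - (-27*(-58) - 86*sqrt(11)) = 821/57 - (1566 - 86*sqrt(11)) = 821/57 + (-1566 + 86*sqrt(11)) = -88441/57 + 86*sqrt(11)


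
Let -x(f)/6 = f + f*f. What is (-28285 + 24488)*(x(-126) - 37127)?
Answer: 499787719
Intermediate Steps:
x(f) = -6*f - 6*f² (x(f) = -6*(f + f*f) = -6*(f + f²) = -6*f - 6*f²)
(-28285 + 24488)*(x(-126) - 37127) = (-28285 + 24488)*(-6*(-126)*(1 - 126) - 37127) = -3797*(-6*(-126)*(-125) - 37127) = -3797*(-94500 - 37127) = -3797*(-131627) = 499787719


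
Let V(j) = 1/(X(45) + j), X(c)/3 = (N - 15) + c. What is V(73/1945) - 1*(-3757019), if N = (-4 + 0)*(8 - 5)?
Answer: 394873969902/105103 ≈ 3.7570e+6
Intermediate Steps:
N = -12 (N = -4*3 = -12)
X(c) = -81 + 3*c (X(c) = 3*((-12 - 15) + c) = 3*(-27 + c) = -81 + 3*c)
V(j) = 1/(54 + j) (V(j) = 1/((-81 + 3*45) + j) = 1/((-81 + 135) + j) = 1/(54 + j))
V(73/1945) - 1*(-3757019) = 1/(54 + 73/1945) - 1*(-3757019) = 1/(54 + 73*(1/1945)) + 3757019 = 1/(54 + 73/1945) + 3757019 = 1/(105103/1945) + 3757019 = 1945/105103 + 3757019 = 394873969902/105103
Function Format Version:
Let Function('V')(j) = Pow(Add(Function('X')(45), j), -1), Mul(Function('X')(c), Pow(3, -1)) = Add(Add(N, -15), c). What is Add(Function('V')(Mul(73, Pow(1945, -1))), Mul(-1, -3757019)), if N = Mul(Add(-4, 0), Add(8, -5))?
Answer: Rational(394873969902, 105103) ≈ 3.7570e+6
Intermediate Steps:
N = -12 (N = Mul(-4, 3) = -12)
Function('X')(c) = Add(-81, Mul(3, c)) (Function('X')(c) = Mul(3, Add(Add(-12, -15), c)) = Mul(3, Add(-27, c)) = Add(-81, Mul(3, c)))
Function('V')(j) = Pow(Add(54, j), -1) (Function('V')(j) = Pow(Add(Add(-81, Mul(3, 45)), j), -1) = Pow(Add(Add(-81, 135), j), -1) = Pow(Add(54, j), -1))
Add(Function('V')(Mul(73, Pow(1945, -1))), Mul(-1, -3757019)) = Add(Pow(Add(54, Mul(73, Pow(1945, -1))), -1), Mul(-1, -3757019)) = Add(Pow(Add(54, Mul(73, Rational(1, 1945))), -1), 3757019) = Add(Pow(Add(54, Rational(73, 1945)), -1), 3757019) = Add(Pow(Rational(105103, 1945), -1), 3757019) = Add(Rational(1945, 105103), 3757019) = Rational(394873969902, 105103)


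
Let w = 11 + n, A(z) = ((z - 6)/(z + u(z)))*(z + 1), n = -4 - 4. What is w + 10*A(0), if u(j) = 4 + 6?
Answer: -3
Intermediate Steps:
u(j) = 10
n = -8
A(z) = (1 + z)*(-6 + z)/(10 + z) (A(z) = ((z - 6)/(z + 10))*(z + 1) = ((-6 + z)/(10 + z))*(1 + z) = (1 + z)*(-6 + z)/(10 + z))
w = 3 (w = 11 - 8 = 3)
w + 10*A(0) = 3 + 10*((-6 + 0² - 5*0)/(10 + 0)) = 3 + 10*((-6 + 0 + 0)/10) = 3 + 10*((⅒)*(-6)) = 3 + 10*(-⅗) = 3 - 6 = -3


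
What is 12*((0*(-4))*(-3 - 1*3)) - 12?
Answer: -12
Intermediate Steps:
12*((0*(-4))*(-3 - 1*3)) - 12 = 12*(0*(-3 - 3)) - 12 = 12*(0*(-6)) - 12 = 12*0 - 12 = 0 - 12 = -12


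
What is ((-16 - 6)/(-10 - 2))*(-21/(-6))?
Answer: 77/12 ≈ 6.4167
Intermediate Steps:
((-16 - 6)/(-10 - 2))*(-21/(-6)) = (-22/(-12))*(-21*(-⅙)) = -22*(-1/12)*(7/2) = (11/6)*(7/2) = 77/12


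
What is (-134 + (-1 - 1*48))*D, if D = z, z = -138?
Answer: 25254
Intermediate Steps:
D = -138
(-134 + (-1 - 1*48))*D = (-134 + (-1 - 1*48))*(-138) = (-134 + (-1 - 48))*(-138) = (-134 - 49)*(-138) = -183*(-138) = 25254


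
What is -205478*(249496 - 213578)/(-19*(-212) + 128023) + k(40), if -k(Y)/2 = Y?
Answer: -7390922884/132051 ≈ -55970.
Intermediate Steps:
k(Y) = -2*Y
-205478*(249496 - 213578)/(-19*(-212) + 128023) + k(40) = -205478*(249496 - 213578)/(-19*(-212) + 128023) - 2*40 = -205478*35918/(4028 + 128023) - 80 = -205478/(132051*(1/35918)) - 80 = -205478/132051/35918 - 80 = -205478*35918/132051 - 80 = -7380358804/132051 - 80 = -7390922884/132051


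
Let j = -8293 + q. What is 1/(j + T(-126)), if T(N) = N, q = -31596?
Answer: -1/40015 ≈ -2.4991e-5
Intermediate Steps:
j = -39889 (j = -8293 - 31596 = -39889)
1/(j + T(-126)) = 1/(-39889 - 126) = 1/(-40015) = -1/40015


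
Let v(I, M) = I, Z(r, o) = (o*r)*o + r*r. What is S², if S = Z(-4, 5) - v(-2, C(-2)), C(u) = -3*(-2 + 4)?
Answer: 6724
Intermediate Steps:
Z(r, o) = r² + r*o² (Z(r, o) = r*o² + r² = r² + r*o²)
C(u) = -6 (C(u) = -3*2 = -6)
S = -82 (S = -4*(-4 + 5²) - 1*(-2) = -4*(-4 + 25) + 2 = -4*21 + 2 = -84 + 2 = -82)
S² = (-82)² = 6724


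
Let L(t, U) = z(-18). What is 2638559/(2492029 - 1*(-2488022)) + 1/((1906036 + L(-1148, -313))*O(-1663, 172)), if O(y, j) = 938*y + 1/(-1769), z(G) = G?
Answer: 13877675496594414019975/26192907467498123385066 ≈ 0.52983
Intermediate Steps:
L(t, U) = -18
O(y, j) = -1/1769 + 938*y (O(y, j) = 938*y - 1/1769 = -1/1769 + 938*y)
2638559/(2492029 - 1*(-2488022)) + 1/((1906036 + L(-1148, -313))*O(-1663, 172)) = 2638559/(2492029 - 1*(-2488022)) + 1/((1906036 - 18)*(-1/1769 + 938*(-1663))) = 2638559/(2492029 + 2488022) + 1/(1906018*(-1/1769 - 1559894)) = 2638559/4980051 + 1/(1906018*(-2759452487/1769)) = 2638559*(1/4980051) + (1/1906018)*(-1769/2759452487) = 2638559/4980051 - 1769/5259566110366766 = 13877675496594414019975/26192907467498123385066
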